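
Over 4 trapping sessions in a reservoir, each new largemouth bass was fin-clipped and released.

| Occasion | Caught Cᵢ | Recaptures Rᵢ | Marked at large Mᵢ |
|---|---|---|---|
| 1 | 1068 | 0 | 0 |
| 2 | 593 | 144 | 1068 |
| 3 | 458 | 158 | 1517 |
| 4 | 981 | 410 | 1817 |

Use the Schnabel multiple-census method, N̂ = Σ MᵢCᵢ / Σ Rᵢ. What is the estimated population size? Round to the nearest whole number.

Σ MᵢCᵢ = 0·1068 + 1068·593 + 1517·458 + 1817·981 = 0 + 633324 + 694786 + 1782477 = 3110587
Σ Rᵢ = 0 + 144 + 158 + 410 = 712
N̂ = 3110587 / 712 ≈ 4368.8 → 4369

N ≈ 4369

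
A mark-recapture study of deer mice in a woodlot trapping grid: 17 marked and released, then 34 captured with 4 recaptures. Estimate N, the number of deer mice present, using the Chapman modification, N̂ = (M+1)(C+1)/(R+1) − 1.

N = 125

N̂ = (17+1)(34+1)/(4+1) − 1 = 18·35/5 − 1
= 630/5 − 1 = 126 − 1 = 125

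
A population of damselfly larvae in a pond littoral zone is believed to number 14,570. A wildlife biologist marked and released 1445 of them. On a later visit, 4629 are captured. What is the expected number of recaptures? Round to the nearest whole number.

expected recaptures ≈ 459

Expected recaptures E[R] = M·C / N.
E[R] = 1445 × 4629 / 14570 = 6688905 / 14570 ≈ 459.1 → 459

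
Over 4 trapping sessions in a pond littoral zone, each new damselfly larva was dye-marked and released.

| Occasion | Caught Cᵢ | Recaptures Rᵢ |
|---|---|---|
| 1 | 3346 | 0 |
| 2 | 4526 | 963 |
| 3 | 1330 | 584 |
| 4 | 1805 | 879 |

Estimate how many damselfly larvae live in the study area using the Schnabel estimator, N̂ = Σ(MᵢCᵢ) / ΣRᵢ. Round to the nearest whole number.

Marked at large before each occasion: Mᵢ = Σⱼ<ᵢ (Cⱼ − Rⱼ) → M1=0, M2=3346, M3=6909, M4=7655
Σ MᵢCᵢ = 0·3346 + 3346·4526 + 6909·1330 + 7655·1805 = 0 + 15143996 + 9188970 + 13817275 = 38150241
Σ Rᵢ = 0 + 963 + 584 + 879 = 2426
N̂ = 38150241 / 2426 ≈ 15725.6 → 15726

N ≈ 15,726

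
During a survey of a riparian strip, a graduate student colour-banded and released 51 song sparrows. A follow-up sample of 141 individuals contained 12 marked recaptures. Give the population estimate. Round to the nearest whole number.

Lincoln-Petersen assumes M/N = R/C, so N = M·C / R.
N = (51 × 141) / 12 = 7191 / 12 ≈ 599.2 → 599

N ≈ 599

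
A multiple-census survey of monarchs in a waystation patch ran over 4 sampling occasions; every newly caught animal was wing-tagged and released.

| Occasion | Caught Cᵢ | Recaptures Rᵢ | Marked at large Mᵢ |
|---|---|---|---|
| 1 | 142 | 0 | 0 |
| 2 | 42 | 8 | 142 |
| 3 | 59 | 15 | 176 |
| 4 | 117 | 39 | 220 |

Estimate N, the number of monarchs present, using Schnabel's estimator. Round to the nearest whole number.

N ≈ 679

Σ MᵢCᵢ = 0·142 + 142·42 + 176·59 + 220·117 = 0 + 5964 + 10384 + 25740 = 42088
Σ Rᵢ = 0 + 8 + 15 + 39 = 62
N̂ = 42088 / 62 ≈ 678.8 → 679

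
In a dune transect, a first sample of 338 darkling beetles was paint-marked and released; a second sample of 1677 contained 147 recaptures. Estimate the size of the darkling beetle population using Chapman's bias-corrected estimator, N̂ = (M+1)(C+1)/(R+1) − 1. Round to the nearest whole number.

N ≈ 3843

N̂ = (338+1)(1677+1)/(147+1) − 1 = 339·1678/148 − 1
= 568842/148 − 1 ≈ 3843.5 − 1 ≈ 3842.5 → 3843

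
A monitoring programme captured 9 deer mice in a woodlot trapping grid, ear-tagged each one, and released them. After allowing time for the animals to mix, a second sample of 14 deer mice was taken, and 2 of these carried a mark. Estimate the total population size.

The marked fraction in the recapture sample should equal the marked fraction in the population: 2/14 = 9/N.
N = (9 × 14) / 2 = 126 / 2 = 63

N = 63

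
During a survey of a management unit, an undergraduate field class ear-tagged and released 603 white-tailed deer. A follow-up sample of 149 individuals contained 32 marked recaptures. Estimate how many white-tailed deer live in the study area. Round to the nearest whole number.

N = (603 × 149) / 32 = 89847 / 32 ≈ 2807.7 → 2808

N ≈ 2808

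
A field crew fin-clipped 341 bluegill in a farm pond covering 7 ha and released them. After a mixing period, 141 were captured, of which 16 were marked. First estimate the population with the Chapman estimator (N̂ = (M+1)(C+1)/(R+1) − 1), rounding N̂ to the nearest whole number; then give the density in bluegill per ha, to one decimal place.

N̂ = 342·142/17 − 1 = 48564/17 − 1 ≈ 2855.7 → 2856
Density = N̂ / area = 2856 / 7 = 408.0 per ha

density ≈ 408.0 bluegill per ha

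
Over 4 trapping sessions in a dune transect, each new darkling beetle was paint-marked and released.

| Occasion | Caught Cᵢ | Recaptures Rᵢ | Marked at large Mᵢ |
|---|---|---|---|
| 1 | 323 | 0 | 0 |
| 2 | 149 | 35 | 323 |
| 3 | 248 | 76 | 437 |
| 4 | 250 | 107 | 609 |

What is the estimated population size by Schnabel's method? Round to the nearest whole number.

Σ MᵢCᵢ = 0·323 + 323·149 + 437·248 + 609·250 = 0 + 48127 + 108376 + 152250 = 308753
Σ Rᵢ = 0 + 35 + 76 + 107 = 218
N̂ = 308753 / 218 ≈ 1416.3 → 1416

N ≈ 1416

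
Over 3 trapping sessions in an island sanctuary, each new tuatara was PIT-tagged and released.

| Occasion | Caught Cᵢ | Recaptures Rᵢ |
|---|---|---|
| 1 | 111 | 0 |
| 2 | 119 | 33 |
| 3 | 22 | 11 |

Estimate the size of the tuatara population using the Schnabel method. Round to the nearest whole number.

N ≈ 399

Marked at large before each occasion: Mᵢ = Σⱼ<ᵢ (Cⱼ − Rⱼ) → M1=0, M2=111, M3=197
Σ MᵢCᵢ = 0·111 + 111·119 + 197·22 = 0 + 13209 + 4334 = 17543
Σ Rᵢ = 0 + 33 + 11 = 44
N̂ = 17543 / 44 ≈ 398.7 → 399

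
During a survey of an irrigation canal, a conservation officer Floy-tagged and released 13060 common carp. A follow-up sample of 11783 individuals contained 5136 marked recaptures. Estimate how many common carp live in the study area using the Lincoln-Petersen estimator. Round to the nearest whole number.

N ≈ 29,962

N = (13060 × 11783) / 5136 = 153885980 / 5136 ≈ 29962.2 → 29962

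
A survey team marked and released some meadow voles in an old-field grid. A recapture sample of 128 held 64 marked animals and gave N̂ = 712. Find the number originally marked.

M = 356

From N = M·C/R: M = N·R / C = 712·64 / 128 = 45568 / 128 = 356.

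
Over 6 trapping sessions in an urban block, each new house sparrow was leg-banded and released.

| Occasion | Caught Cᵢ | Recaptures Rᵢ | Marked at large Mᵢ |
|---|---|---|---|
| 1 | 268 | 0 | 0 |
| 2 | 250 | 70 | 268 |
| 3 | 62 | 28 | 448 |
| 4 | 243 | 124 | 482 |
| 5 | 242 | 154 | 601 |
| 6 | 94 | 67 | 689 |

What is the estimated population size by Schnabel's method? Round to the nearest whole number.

Σ MᵢCᵢ = 0·268 + 268·250 + 448·62 + 482·243 + 601·242 + 689·94 = 0 + 67000 + 27776 + 117126 + 145442 + 64766 = 422110
Σ Rᵢ = 0 + 70 + 28 + 124 + 154 + 67 = 443
N̂ = 422110 / 443 ≈ 952.8 → 953

N ≈ 953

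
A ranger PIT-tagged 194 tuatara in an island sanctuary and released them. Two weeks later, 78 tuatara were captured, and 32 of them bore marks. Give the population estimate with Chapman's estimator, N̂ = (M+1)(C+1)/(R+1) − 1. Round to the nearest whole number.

N ≈ 466

N̂ = (194+1)(78+1)/(32+1) − 1 = 195·79/33 − 1
= 15405/33 − 1 ≈ 466.8 − 1 ≈ 465.8 → 466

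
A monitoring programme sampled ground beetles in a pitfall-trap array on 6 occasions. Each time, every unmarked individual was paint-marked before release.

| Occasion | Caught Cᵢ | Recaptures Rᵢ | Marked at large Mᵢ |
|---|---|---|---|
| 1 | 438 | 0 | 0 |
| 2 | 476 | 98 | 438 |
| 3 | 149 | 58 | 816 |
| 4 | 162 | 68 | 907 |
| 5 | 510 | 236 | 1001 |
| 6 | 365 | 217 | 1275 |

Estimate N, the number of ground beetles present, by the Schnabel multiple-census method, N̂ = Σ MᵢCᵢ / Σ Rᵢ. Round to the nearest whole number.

Σ MᵢCᵢ = 0·438 + 438·476 + 816·149 + 907·162 + 1001·510 + 1275·365 = 0 + 208488 + 121584 + 146934 + 510510 + 465375 = 1452891
Σ Rᵢ = 0 + 98 + 58 + 68 + 236 + 217 = 677
N̂ = 1452891 / 677 ≈ 2146.1 → 2146

N ≈ 2146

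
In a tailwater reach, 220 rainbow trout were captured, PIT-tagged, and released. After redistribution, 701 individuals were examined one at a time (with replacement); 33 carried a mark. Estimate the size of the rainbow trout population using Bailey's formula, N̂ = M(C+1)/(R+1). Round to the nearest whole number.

N̂ = 220·(701+1)/(33+1) = 220·702/34 = 154440/34 ≈ 4542.4 → 4542

N ≈ 4542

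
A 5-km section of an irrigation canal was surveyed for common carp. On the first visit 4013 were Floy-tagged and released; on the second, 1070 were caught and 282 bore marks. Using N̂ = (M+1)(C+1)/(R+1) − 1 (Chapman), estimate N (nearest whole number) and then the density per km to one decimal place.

density ≈ 3038.0 common carp per km

N̂ = 4014·1071/283 − 1 = 4298994/283 − 1 ≈ 15189.8 → 15190
Density = N̂ / area = 15190 / 5 = 3038.0 per km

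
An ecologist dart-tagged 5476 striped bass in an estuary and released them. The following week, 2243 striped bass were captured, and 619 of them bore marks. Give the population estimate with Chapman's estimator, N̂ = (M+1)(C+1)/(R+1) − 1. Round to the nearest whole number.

N̂ = (5476+1)(2243+1)/(619+1) − 1 = 5477·2244/620 − 1
= 12290388/620 − 1 ≈ 19823.2 − 1 ≈ 19822.2 → 19822

N ≈ 19,822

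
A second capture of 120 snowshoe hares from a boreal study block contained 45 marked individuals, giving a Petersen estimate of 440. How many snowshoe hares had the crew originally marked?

M = 165

From N = M·C/R: M = N·R / C = 440·45 / 120 = 19800 / 120 = 165.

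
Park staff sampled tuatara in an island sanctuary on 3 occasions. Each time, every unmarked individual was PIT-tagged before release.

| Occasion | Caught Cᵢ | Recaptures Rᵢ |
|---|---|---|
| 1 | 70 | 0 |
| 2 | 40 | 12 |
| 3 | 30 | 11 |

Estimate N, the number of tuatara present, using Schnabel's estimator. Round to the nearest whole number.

Marked at large before each occasion: Mᵢ = Σⱼ<ᵢ (Cⱼ − Rⱼ) → M1=0, M2=70, M3=98
Σ MᵢCᵢ = 0·70 + 70·40 + 98·30 = 0 + 2800 + 2940 = 5740
Σ Rᵢ = 0 + 12 + 11 = 23
N̂ = 5740 / 23 ≈ 249.6 → 250

N ≈ 250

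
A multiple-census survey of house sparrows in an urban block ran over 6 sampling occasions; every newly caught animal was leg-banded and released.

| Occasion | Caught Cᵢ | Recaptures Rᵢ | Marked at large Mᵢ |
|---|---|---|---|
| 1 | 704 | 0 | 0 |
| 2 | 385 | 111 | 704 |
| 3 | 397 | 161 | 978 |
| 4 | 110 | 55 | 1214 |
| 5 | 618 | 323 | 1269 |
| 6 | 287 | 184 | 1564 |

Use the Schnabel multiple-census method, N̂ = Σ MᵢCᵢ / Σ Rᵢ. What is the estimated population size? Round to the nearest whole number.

N ≈ 2429

Σ MᵢCᵢ = 0·704 + 704·385 + 978·397 + 1214·110 + 1269·618 + 1564·287 = 0 + 271040 + 388266 + 133540 + 784242 + 448868 = 2025956
Σ Rᵢ = 0 + 111 + 161 + 55 + 323 + 184 = 834
N̂ = 2025956 / 834 ≈ 2429.2 → 2429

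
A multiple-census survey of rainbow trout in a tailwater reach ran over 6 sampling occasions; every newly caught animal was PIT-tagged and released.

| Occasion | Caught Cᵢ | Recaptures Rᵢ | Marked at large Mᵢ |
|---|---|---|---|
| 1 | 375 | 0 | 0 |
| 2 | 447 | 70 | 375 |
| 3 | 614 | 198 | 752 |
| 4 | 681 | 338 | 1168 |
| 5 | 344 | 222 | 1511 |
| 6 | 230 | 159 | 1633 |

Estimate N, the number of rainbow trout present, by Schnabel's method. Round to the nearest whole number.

N ≈ 2351

Σ MᵢCᵢ = 0·375 + 375·447 + 752·614 + 1168·681 + 1511·344 + 1633·230 = 0 + 167625 + 461728 + 795408 + 519784 + 375590 = 2320135
Σ Rᵢ = 0 + 70 + 198 + 338 + 222 + 159 = 987
N̂ = 2320135 / 987 ≈ 2350.7 → 2351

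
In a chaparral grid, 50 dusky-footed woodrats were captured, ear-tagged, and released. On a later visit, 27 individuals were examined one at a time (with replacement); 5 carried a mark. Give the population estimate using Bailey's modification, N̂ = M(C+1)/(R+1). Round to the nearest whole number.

N ≈ 233

N̂ = 50·(27+1)/(5+1) = 50·28/6 = 1400/6 ≈ 233.3 → 233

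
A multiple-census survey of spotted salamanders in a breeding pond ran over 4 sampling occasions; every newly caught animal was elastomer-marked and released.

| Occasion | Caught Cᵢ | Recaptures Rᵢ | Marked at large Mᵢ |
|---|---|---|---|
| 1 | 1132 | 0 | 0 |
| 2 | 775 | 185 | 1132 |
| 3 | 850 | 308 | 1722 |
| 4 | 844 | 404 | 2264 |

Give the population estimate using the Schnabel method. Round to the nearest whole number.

N ≈ 4740

Σ MᵢCᵢ = 0·1132 + 1132·775 + 1722·850 + 2264·844 = 0 + 877300 + 1463700 + 1910816 = 4251816
Σ Rᵢ = 0 + 185 + 308 + 404 = 897
N̂ = 4251816 / 897 ≈ 4740.0 → 4740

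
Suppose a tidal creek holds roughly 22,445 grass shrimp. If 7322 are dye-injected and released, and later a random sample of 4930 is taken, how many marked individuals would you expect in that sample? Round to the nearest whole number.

The marked fraction of the population is 7322/22445, so in a sample of 4930 expect C·(M/N) marked.
E[R] = 7322 × 4930 / 22445 = 36097460 / 22445 ≈ 1608.3 → 1608

expected recaptures ≈ 1608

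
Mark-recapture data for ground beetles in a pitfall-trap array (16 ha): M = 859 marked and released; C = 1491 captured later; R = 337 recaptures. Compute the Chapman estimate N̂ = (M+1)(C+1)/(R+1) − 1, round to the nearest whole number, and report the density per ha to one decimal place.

density ≈ 237.2 ground beetles per ha

N̂ = 860·1492/338 − 1 = 1283120/338 − 1 ≈ 3795.2 → 3795
Density = N̂ / area = 3795 / 16 ≈ 237.19 → 237.2 per ha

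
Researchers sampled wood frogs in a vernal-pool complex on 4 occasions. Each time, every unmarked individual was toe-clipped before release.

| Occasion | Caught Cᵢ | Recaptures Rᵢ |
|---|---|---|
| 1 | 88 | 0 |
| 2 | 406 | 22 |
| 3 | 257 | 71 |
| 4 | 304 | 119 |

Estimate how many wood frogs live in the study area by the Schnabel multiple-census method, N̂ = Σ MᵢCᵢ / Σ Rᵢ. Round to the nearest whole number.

Marked at large before each occasion: Mᵢ = Σⱼ<ᵢ (Cⱼ − Rⱼ) → M1=0, M2=88, M3=472, M4=658
Σ MᵢCᵢ = 0·88 + 88·406 + 472·257 + 658·304 = 0 + 35728 + 121304 + 200032 = 357064
Σ Rᵢ = 0 + 22 + 71 + 119 = 212
N̂ = 357064 / 212 ≈ 1684.3 → 1684

N ≈ 1684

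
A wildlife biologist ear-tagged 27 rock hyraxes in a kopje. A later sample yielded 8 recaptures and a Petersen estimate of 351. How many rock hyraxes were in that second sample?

C = 104

From N = M·C/R: C = N·R / M = 351·8 / 27 = 2808 / 27 = 104.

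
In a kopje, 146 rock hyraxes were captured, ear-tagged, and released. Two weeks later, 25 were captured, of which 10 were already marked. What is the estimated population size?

The marked fraction in the recapture sample should equal the marked fraction in the population: 10/25 = 146/N.
N = (146 × 25) / 10 = 3650 / 10 = 365

N = 365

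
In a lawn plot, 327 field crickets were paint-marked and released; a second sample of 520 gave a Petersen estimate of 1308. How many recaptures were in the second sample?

R = 130

From N = M·C/R: R = M·C / N = 327·520 / 1308 = 170040 / 1308 = 130.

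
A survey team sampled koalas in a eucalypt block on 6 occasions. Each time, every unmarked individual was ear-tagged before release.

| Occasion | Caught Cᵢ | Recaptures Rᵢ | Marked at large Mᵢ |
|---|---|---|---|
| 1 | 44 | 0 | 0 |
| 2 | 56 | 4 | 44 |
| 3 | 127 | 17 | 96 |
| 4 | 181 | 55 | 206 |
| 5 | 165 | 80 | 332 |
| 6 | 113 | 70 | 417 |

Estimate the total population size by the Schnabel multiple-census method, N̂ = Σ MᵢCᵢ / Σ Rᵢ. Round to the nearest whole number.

Σ MᵢCᵢ = 0·44 + 44·56 + 96·127 + 206·181 + 332·165 + 417·113 = 0 + 2464 + 12192 + 37286 + 54780 + 47121 = 153843
Σ Rᵢ = 0 + 4 + 17 + 55 + 80 + 70 = 226
N̂ = 153843 / 226 ≈ 680.7 → 681

N ≈ 681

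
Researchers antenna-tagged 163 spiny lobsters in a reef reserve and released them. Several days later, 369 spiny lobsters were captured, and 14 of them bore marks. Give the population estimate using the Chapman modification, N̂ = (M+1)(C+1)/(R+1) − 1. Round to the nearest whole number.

N ≈ 4044

N̂ = (163+1)(369+1)/(14+1) − 1 = 164·370/15 − 1
= 60680/15 − 1 ≈ 4045.3 − 1 ≈ 4044.3 → 4044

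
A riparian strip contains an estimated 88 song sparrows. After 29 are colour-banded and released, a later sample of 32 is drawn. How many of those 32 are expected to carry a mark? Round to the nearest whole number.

expected recaptures ≈ 11

Expected recaptures E[R] = M·C / N.
E[R] = 29 × 32 / 88 = 928 / 88 ≈ 10.5 → 11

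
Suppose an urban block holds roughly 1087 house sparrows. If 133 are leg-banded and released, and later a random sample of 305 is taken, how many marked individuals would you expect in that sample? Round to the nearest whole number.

expected recaptures ≈ 37

The marked fraction of the population is 133/1087, so in a sample of 305 expect C·(M/N) marked.
E[R] = 133 × 305 / 1087 = 40565 / 1087 ≈ 37.3 → 37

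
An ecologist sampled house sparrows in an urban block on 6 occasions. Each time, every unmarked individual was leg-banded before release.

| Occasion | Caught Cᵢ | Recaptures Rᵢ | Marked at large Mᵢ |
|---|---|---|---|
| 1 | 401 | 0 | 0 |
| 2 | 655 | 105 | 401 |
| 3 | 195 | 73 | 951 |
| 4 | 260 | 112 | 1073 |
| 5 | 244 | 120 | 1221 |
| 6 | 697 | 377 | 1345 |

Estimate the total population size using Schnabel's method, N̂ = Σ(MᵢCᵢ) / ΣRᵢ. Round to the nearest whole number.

N ≈ 2494

Σ MᵢCᵢ = 0·401 + 401·655 + 951·195 + 1073·260 + 1221·244 + 1345·697 = 0 + 262655 + 185445 + 278980 + 297924 + 937465 = 1962469
Σ Rᵢ = 0 + 105 + 73 + 112 + 120 + 377 = 787
N̂ = 1962469 / 787 ≈ 2493.6 → 2494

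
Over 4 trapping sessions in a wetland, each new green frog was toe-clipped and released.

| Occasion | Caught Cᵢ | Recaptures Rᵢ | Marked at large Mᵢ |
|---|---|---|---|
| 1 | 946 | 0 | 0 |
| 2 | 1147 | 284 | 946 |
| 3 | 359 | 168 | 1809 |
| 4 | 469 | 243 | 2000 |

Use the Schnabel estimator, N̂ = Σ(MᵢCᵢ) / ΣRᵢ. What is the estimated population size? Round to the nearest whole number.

N ≈ 3845

Σ MᵢCᵢ = 0·946 + 946·1147 + 1809·359 + 2000·469 = 0 + 1085062 + 649431 + 938000 = 2672493
Σ Rᵢ = 0 + 284 + 168 + 243 = 695
N̂ = 2672493 / 695 ≈ 3845.3 → 3845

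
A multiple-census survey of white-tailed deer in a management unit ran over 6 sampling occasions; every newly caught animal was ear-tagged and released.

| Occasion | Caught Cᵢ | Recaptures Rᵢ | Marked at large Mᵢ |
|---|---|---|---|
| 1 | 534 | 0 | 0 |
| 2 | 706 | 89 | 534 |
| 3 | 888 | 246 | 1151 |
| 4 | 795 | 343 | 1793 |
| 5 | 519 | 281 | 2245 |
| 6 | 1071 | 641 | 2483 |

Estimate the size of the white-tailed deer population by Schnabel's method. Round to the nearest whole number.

N ≈ 4156

Σ MᵢCᵢ = 0·534 + 534·706 + 1151·888 + 1793·795 + 2245·519 + 2483·1071 = 0 + 377004 + 1022088 + 1425435 + 1165155 + 2659293 = 6648975
Σ Rᵢ = 0 + 89 + 246 + 343 + 281 + 641 = 1600
N̂ = 6648975 / 1600 ≈ 4155.6 → 4156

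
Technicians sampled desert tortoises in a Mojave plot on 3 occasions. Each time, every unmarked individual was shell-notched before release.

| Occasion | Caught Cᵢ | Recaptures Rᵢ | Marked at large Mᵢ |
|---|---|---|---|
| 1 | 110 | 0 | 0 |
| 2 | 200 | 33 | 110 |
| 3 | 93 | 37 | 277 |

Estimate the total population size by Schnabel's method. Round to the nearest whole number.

N ≈ 682

Σ MᵢCᵢ = 0·110 + 110·200 + 277·93 = 0 + 22000 + 25761 = 47761
Σ Rᵢ = 0 + 33 + 37 = 70
N̂ = 47761 / 70 ≈ 682.3 → 682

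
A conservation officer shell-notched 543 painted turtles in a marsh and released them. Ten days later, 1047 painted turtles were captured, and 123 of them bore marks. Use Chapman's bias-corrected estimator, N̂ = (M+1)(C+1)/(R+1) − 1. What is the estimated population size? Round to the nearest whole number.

N ≈ 4597

N̂ = (543+1)(1047+1)/(123+1) − 1 = 544·1048/124 − 1
= 570112/124 − 1 ≈ 4597.7 − 1 ≈ 4596.7 → 4597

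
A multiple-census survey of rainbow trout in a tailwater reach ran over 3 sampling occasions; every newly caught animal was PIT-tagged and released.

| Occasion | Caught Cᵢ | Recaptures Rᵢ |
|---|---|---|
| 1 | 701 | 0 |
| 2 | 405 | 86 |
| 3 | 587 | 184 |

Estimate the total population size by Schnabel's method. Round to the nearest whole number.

Marked at large before each occasion: Mᵢ = Σⱼ<ᵢ (Cⱼ − Rⱼ) → M1=0, M2=701, M3=1020
Σ MᵢCᵢ = 0·701 + 701·405 + 1020·587 = 0 + 283905 + 598740 = 882645
Σ Rᵢ = 0 + 86 + 184 = 270
N̂ = 882645 / 270 ≈ 3269.1 → 3269

N ≈ 3269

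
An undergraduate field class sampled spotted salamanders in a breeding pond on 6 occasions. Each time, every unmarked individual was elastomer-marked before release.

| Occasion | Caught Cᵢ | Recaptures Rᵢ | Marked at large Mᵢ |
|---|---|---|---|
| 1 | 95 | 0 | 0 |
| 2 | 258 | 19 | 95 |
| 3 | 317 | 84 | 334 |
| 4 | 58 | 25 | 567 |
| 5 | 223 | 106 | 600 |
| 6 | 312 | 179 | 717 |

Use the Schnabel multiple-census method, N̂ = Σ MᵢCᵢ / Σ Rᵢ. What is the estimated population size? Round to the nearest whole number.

N ≈ 1261

Σ MᵢCᵢ = 0·95 + 95·258 + 334·317 + 567·58 + 600·223 + 717·312 = 0 + 24510 + 105878 + 32886 + 133800 + 223704 = 520778
Σ Rᵢ = 0 + 19 + 84 + 25 + 106 + 179 = 413
N̂ = 520778 / 413 ≈ 1261.0 → 1261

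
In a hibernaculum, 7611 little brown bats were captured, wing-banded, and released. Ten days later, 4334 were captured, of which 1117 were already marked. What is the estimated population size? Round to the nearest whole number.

N ≈ 29,531

The marked fraction in the recapture sample should equal the marked fraction in the population: 1117/4334 = 7611/N.
N = (7611 × 4334) / 1117 = 32986074 / 1117 ≈ 29531.0 → 29531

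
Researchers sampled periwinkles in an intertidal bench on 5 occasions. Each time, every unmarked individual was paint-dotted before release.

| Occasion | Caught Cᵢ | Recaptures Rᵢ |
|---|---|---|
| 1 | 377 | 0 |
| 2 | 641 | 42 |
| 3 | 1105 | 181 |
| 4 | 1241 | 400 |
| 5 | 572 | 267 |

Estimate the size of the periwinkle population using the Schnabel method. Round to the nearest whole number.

N ≈ 5894

Marked at large before each occasion: Mᵢ = Σⱼ<ᵢ (Cⱼ − Rⱼ) → M1=0, M2=377, M3=976, M4=1900, M5=2741
Σ MᵢCᵢ = 0·377 + 377·641 + 976·1105 + 1900·1241 + 2741·572 = 0 + 241657 + 1078480 + 2357900 + 1567852 = 5245889
Σ Rᵢ = 0 + 42 + 181 + 400 + 267 = 890
N̂ = 5245889 / 890 ≈ 5894.3 → 5894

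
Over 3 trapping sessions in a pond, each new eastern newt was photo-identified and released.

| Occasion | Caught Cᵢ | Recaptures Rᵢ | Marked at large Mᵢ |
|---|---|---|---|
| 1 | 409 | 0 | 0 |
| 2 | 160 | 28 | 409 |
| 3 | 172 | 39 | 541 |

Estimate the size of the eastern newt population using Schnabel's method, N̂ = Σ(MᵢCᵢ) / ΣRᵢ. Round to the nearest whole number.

Σ MᵢCᵢ = 0·409 + 409·160 + 541·172 = 0 + 65440 + 93052 = 158492
Σ Rᵢ = 0 + 28 + 39 = 67
N̂ = 158492 / 67 ≈ 2365.6 → 2366

N ≈ 2366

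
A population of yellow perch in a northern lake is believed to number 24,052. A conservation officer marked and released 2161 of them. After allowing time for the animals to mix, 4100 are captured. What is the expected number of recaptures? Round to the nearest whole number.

expected recaptures ≈ 368

Expected recaptures E[R] = M·C / N.
E[R] = 2161 × 4100 / 24052 = 8860100 / 24052 ≈ 368.4 → 368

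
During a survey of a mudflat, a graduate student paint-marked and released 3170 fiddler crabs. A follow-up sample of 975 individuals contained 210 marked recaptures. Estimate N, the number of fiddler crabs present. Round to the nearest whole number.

If marked individuals mix randomly, R/C ≈ M/N, giving N ≈ M·C/R.
N = (3170 × 975) / 210 = 3090750 / 210 ≈ 14717.9 → 14718

N ≈ 14,718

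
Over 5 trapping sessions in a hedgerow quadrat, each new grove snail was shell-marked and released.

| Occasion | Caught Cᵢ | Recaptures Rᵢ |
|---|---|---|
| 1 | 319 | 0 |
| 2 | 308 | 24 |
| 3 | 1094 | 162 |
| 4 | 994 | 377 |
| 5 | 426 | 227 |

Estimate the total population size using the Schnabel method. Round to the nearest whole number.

Marked at large before each occasion: Mᵢ = Σⱼ<ᵢ (Cⱼ − Rⱼ) → M1=0, M2=319, M3=603, M4=1535, M5=2152
Σ MᵢCᵢ = 0·319 + 319·308 + 603·1094 + 1535·994 + 2152·426 = 0 + 98252 + 659682 + 1525790 + 916752 = 3200476
Σ Rᵢ = 0 + 24 + 162 + 377 + 227 = 790
N̂ = 3200476 / 790 ≈ 4051.2 → 4051

N ≈ 4051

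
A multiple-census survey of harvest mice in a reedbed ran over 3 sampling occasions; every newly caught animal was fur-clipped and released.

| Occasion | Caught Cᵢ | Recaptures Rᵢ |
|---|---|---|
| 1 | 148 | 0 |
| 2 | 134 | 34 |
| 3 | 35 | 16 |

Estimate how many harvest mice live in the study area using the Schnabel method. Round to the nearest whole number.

N ≈ 570

Marked at large before each occasion: Mᵢ = Σⱼ<ᵢ (Cⱼ − Rⱼ) → M1=0, M2=148, M3=248
Σ MᵢCᵢ = 0·148 + 148·134 + 248·35 = 0 + 19832 + 8680 = 28512
Σ Rᵢ = 0 + 34 + 16 = 50
N̂ = 28512 / 50 ≈ 570.2 → 570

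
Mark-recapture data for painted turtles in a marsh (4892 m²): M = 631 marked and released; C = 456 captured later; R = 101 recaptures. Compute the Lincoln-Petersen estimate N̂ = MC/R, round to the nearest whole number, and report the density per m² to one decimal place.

N̂ = 631·456/101 = 287736/101 ≈ 2848.9 → 2849
Density = N̂ / area = 2849 / 4892 ≈ 0.58 → 0.6 per m²

density ≈ 0.6 painted turtles per m²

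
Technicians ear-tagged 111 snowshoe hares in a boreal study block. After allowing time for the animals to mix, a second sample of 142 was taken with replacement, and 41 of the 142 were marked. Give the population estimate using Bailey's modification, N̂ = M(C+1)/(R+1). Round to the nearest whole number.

N ≈ 378

N̂ = 111·(142+1)/(41+1) = 111·143/42 = 15873/42 ≈ 377.9 → 378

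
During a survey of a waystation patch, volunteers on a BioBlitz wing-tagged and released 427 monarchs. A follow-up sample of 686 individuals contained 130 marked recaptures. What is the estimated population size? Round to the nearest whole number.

If marked individuals mix randomly, R/C ≈ M/N, giving N ≈ M·C/R.
N = (427 × 686) / 130 = 292922 / 130 ≈ 2253.2 → 2253

N ≈ 2253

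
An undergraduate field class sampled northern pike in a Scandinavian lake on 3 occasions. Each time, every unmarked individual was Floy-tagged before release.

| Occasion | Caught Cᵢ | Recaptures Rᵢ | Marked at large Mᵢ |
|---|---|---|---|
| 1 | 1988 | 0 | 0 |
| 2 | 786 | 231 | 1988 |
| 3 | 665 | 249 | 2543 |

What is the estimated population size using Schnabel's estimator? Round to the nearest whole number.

Σ MᵢCᵢ = 0·1988 + 1988·786 + 2543·665 = 0 + 1562568 + 1691095 = 3253663
Σ Rᵢ = 0 + 231 + 249 = 480
N̂ = 3253663 / 480 ≈ 6778.46 → 6778

N ≈ 6778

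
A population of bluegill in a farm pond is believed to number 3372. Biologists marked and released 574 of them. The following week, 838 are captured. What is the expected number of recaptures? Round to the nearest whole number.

expected recaptures ≈ 143

The marked fraction of the population is 574/3372, so in a sample of 838 expect C·(M/N) marked.
E[R] = 574 × 838 / 3372 = 481012 / 3372 ≈ 142.6 → 143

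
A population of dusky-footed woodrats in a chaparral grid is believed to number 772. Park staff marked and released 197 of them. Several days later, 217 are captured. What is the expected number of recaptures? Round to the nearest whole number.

expected recaptures ≈ 55

The marked fraction of the population is 197/772, so in a sample of 217 expect C·(M/N) marked.
E[R] = 197 × 217 / 772 = 42749 / 772 ≈ 55.4 → 55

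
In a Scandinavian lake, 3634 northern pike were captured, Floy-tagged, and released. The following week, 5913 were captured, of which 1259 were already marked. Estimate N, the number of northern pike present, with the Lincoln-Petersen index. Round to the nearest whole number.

N ≈ 17,067

N = (3634 × 5913) / 1259 = 21487842 / 1259 ≈ 17067.4 → 17067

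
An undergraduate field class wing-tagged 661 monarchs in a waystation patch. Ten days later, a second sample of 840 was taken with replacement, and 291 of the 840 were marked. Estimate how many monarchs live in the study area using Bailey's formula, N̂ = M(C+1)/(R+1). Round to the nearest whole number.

N ≈ 1904

N̂ = 661·(840+1)/(291+1) = 661·841/292 = 555901/292 ≈ 1903.8 → 1904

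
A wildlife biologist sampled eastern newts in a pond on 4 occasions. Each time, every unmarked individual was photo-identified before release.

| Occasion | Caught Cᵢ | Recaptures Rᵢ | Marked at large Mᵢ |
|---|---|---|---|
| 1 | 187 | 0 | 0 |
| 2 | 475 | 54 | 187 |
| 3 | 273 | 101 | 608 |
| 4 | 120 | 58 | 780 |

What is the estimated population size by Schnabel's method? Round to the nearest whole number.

N ≈ 1636

Σ MᵢCᵢ = 0·187 + 187·475 + 608·273 + 780·120 = 0 + 88825 + 165984 + 93600 = 348409
Σ Rᵢ = 0 + 54 + 101 + 58 = 213
N̂ = 348409 / 213 ≈ 1635.7 → 1636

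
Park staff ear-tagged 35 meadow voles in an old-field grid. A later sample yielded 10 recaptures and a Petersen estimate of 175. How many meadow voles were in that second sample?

From N = M·C/R: C = N·R / M = 175·10 / 35 = 1750 / 35 = 50.

C = 50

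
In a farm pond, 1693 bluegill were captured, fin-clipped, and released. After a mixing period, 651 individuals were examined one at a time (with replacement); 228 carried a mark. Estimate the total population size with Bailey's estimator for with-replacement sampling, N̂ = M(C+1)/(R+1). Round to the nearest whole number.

N ≈ 4820

N̂ = 1693·(651+1)/(228+1) = 1693·652/229 = 1103836/229 ≈ 4820.2 → 4820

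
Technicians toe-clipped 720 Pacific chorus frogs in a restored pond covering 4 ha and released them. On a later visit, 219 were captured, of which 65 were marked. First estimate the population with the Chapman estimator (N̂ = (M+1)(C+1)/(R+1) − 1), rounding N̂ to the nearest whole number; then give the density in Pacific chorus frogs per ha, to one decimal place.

density ≈ 600.5 Pacific chorus frogs per ha

N̂ = 721·220/66 − 1 = 158620/66 − 1 ≈ 2402.3 → 2402
Density = N̂ / area = 2402 / 4 ≈ 600.50 → 600.5 per ha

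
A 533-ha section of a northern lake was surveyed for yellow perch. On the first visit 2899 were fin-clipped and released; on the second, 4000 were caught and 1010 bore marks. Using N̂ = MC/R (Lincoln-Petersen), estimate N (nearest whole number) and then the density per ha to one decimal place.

N̂ = 2899·4000/1010 = 11596000/1010 ≈ 11481.2 → 11481
Density = N̂ / area = 11481 / 533 ≈ 21.54 → 21.5 per ha

density ≈ 21.5 yellow perch per ha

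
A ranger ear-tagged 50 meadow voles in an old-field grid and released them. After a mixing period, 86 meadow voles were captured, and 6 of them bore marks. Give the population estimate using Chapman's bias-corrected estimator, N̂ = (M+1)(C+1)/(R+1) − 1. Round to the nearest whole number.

N̂ = (50+1)(86+1)/(6+1) − 1 = 51·87/7 − 1
= 4437/7 − 1 ≈ 633.9 − 1 ≈ 632.9 → 633

N ≈ 633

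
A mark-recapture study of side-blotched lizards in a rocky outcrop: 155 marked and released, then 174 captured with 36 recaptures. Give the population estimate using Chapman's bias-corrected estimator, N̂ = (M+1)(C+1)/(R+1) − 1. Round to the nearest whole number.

N ≈ 737

N̂ = (155+1)(174+1)/(36+1) − 1 = 156·175/37 − 1
= 27300/37 − 1 ≈ 737.8 − 1 ≈ 736.8 → 737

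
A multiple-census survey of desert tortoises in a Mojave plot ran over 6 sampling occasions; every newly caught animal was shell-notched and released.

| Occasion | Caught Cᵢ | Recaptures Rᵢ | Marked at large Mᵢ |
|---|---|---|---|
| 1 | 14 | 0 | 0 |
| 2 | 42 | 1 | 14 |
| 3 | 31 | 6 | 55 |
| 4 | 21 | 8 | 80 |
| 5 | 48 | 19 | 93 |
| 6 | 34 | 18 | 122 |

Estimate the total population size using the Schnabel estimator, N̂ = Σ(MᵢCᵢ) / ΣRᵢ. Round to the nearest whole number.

N ≈ 242

Σ MᵢCᵢ = 0·14 + 14·42 + 55·31 + 80·21 + 93·48 + 122·34 = 0 + 588 + 1705 + 1680 + 4464 + 4148 = 12585
Σ Rᵢ = 0 + 1 + 6 + 8 + 19 + 18 = 52
N̂ = 12585 / 52 ≈ 242.0 → 242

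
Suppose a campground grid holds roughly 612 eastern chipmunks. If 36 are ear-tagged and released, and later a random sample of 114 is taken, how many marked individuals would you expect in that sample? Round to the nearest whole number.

expected recaptures ≈ 7

The marked fraction of the population is 36/612, so in a sample of 114 expect C·(M/N) marked.
E[R] = 36 × 114 / 612 = 4104 / 612 ≈ 6.7 → 7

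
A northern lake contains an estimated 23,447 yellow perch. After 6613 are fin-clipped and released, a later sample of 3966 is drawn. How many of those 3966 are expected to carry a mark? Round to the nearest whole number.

expected recaptures ≈ 1119

Expected recaptures E[R] = M·C / N.
E[R] = 6613 × 3966 / 23447 = 26227158 / 23447 ≈ 1118.6 → 1119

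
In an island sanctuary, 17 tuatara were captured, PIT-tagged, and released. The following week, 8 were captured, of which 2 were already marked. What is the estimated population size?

N = 68

N = (17 × 8) / 2 = 136 / 2 = 68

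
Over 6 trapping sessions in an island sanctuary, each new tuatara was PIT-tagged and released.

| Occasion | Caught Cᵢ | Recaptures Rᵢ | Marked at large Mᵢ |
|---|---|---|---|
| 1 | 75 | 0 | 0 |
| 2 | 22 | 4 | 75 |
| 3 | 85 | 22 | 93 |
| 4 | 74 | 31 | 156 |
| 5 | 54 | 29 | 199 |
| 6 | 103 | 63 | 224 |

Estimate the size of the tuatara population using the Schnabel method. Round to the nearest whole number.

Σ MᵢCᵢ = 0·75 + 75·22 + 93·85 + 156·74 + 199·54 + 224·103 = 0 + 1650 + 7905 + 11544 + 10746 + 23072 = 54917
Σ Rᵢ = 0 + 4 + 22 + 31 + 29 + 63 = 149
N̂ = 54917 / 149 ≈ 368.6 → 369

N ≈ 369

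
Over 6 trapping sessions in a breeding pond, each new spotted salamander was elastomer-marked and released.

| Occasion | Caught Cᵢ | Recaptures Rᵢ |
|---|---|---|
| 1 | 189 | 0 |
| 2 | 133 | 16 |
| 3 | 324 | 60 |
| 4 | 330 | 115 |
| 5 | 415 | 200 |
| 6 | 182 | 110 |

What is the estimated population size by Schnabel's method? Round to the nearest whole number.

Marked at large before each occasion: Mᵢ = Σⱼ<ᵢ (Cⱼ − Rⱼ) → M1=0, M2=189, M3=306, M4=570, M5=785, M6=1000
Σ MᵢCᵢ = 0·189 + 189·133 + 306·324 + 570·330 + 785·415 + 1000·182 = 0 + 25137 + 99144 + 188100 + 325775 + 182000 = 820156
Σ Rᵢ = 0 + 16 + 60 + 115 + 200 + 110 = 501
N̂ = 820156 / 501 ≈ 1637.0 → 1637

N ≈ 1637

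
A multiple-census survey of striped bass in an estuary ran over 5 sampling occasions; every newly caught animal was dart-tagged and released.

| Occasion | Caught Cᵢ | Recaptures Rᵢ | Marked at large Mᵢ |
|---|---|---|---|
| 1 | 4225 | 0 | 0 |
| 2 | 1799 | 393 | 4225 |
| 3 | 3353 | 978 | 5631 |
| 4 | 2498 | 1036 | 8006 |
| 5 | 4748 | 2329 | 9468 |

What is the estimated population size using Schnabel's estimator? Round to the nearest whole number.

Σ MᵢCᵢ = 0·4225 + 4225·1799 + 5631·3353 + 8006·2498 + 9468·4748 = 0 + 7600775 + 18880743 + 19998988 + 44954064 = 91434570
Σ Rᵢ = 0 + 393 + 978 + 1036 + 2329 = 4736
N̂ = 91434570 / 4736 ≈ 19306.3 → 19306

N ≈ 19,306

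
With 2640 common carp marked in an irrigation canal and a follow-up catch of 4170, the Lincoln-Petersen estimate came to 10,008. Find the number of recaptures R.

R = 1100

From N = M·C/R: R = M·C / N = 2640·4170 / 10008 = 11008800 / 10008 = 1100.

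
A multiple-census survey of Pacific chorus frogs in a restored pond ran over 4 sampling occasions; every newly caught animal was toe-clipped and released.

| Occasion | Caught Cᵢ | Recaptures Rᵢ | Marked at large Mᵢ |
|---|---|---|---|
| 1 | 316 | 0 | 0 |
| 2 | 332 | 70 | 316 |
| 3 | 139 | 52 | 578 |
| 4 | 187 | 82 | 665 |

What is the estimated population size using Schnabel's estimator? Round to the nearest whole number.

N ≈ 1518

Σ MᵢCᵢ = 0·316 + 316·332 + 578·139 + 665·187 = 0 + 104912 + 80342 + 124355 = 309609
Σ Rᵢ = 0 + 70 + 52 + 82 = 204
N̂ = 309609 / 204 ≈ 1517.7 → 1518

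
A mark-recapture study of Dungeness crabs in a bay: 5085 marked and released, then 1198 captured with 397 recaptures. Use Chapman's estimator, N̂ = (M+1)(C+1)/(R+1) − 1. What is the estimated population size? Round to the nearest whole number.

N ≈ 15,321

N̂ = (5085+1)(1198+1)/(397+1) − 1 = 5086·1199/398 − 1
= 6098114/398 − 1 ≈ 15321.9 − 1 ≈ 15320.9 → 15321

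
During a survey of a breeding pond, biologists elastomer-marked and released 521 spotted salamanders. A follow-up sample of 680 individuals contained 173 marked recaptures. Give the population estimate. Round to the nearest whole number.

N ≈ 2048

Lincoln-Petersen assumes M/N = R/C, so N = M·C / R.
N = (521 × 680) / 173 = 354280 / 173 ≈ 2047.9 → 2048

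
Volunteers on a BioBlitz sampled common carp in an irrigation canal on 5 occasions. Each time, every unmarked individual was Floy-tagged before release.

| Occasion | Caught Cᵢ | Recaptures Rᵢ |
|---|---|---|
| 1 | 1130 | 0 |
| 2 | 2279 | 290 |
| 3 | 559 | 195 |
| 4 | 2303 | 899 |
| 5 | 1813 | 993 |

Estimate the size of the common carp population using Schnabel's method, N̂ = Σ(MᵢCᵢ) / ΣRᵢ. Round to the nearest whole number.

Marked at large before each occasion: Mᵢ = Σⱼ<ᵢ (Cⱼ − Rⱼ) → M1=0, M2=1130, M3=3119, M4=3483, M5=4887
Σ MᵢCᵢ = 0·1130 + 1130·2279 + 3119·559 + 3483·2303 + 4887·1813 = 0 + 2575270 + 1743521 + 8021349 + 8860131 = 21200271
Σ Rᵢ = 0 + 290 + 195 + 899 + 993 = 2377
N̂ = 21200271 / 2377 ≈ 8918.9 → 8919

N ≈ 8919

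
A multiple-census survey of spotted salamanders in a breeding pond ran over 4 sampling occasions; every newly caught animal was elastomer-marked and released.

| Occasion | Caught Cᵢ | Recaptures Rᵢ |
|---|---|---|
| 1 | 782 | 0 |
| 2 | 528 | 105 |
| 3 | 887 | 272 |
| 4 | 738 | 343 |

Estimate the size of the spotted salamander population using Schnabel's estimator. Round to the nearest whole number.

Marked at large before each occasion: Mᵢ = Σⱼ<ᵢ (Cⱼ − Rⱼ) → M1=0, M2=782, M3=1205, M4=1820
Σ MᵢCᵢ = 0·782 + 782·528 + 1205·887 + 1820·738 = 0 + 412896 + 1068835 + 1343160 = 2824891
Σ Rᵢ = 0 + 105 + 272 + 343 = 720
N̂ = 2824891 / 720 ≈ 3923.46 → 3923

N ≈ 3923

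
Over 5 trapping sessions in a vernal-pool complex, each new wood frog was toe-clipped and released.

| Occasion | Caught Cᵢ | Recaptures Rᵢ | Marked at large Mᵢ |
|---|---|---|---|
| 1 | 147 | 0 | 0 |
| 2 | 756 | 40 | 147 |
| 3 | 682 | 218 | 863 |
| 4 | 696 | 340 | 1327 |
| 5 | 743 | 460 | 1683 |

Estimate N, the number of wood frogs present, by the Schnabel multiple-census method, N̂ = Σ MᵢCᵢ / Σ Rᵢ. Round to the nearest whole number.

Σ MᵢCᵢ = 0·147 + 147·756 + 863·682 + 1327·696 + 1683·743 = 0 + 111132 + 588566 + 923592 + 1250469 = 2873759
Σ Rᵢ = 0 + 40 + 218 + 340 + 460 = 1058
N̂ = 2873759 / 1058 ≈ 2716.2 → 2716

N ≈ 2716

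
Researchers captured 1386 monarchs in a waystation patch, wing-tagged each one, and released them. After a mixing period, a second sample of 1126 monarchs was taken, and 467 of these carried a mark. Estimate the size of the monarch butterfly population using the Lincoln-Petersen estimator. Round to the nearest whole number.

N = (1386 × 1126) / 467 = 1560636 / 467 ≈ 3341.8 → 3342

N ≈ 3342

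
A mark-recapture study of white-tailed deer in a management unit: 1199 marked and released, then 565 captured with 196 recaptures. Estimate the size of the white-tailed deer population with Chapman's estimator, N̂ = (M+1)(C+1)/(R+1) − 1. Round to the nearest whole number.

N̂ = (1199+1)(565+1)/(196+1) − 1 = 1200·566/197 − 1
= 679200/197 − 1 ≈ 3447.7 − 1 ≈ 3446.7 → 3447

N ≈ 3447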